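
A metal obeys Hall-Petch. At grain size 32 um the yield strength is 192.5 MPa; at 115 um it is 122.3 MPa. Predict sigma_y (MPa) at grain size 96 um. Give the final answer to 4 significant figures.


sigma_y = sigma0 + k / sqrt(d)
1/sqrt(d1) = 1/sqrt(3.2e-05) = 176.777;  1/sqrt(d2) = 93.2505
k = (sigma1 - sigma2) / (1/sqrt(d1) - 1/sqrt(d2)) = (192.5 - 122.3) / (176.777 - 93.2505) = 0.840455 MPa*m^0.5
sigma0 = sigma1 - k/sqrt(d1) = 192.5 - 0.840455*176.777 = 43.9272 MPa
sigma_y(d3) = 43.9272 + 0.840455 / sqrt(9.6e-05) = 129.7 MPa


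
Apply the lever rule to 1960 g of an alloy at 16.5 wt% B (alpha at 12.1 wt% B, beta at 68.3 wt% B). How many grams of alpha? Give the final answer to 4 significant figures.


f_alpha = (C_beta - C0) / (C_beta - C_alpha)
f_alpha = (68.3 - 16.5) / (68.3 - 12.1) = 0.921708
m_alpha = f_alpha * m_total = 0.921708 * 1960 = 1807 g


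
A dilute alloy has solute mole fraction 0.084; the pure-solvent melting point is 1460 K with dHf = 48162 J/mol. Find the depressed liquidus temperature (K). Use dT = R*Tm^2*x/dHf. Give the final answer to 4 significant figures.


dT = R*Tm^2*x / dHf
dT = 8.314 * 1460^2 * 0.084 / 48162
dT = 30.9094 K
T_new = 1460 - 30.9094 = 1429 K


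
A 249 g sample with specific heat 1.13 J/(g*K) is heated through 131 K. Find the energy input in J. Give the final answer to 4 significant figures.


Q = m * cp * dT
Q = 249 * 1.13 * 131
Q = 36860 J


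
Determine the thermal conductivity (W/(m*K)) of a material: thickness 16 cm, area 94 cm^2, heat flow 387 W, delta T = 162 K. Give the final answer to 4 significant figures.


k = Q*L / (A*dT)
L = 0.16 m, A = 9.4e-03 m^2
k = 387 * 0.16 / (9.4e-03 * 162)
k = 40.66 W/(m*K)


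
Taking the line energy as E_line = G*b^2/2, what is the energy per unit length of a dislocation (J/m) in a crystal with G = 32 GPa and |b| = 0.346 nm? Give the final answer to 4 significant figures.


E = G*b^2/2
b = 0.346 nm = 3.46e-10 m
G = 32 GPa = 3.2e+10 Pa
E = 0.5 * 3.2e+10 * (3.46e-10)^2
E = 1.915e-09 J/m


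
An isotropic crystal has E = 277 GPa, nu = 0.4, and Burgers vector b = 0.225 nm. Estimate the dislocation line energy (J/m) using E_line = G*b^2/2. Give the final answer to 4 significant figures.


Step 1: G = E / (2*(1+nu))
G = 277 / (2*(1+0.4)) = 98.9286 GPa = 9.89286e+10 Pa
Step 2: E_line = G*b^2/2
b = 0.225 nm = 2.25e-10 m
E_line = 0.5 * 9.89286e+10 * (2.25e-10)^2 = 2.504e-09 J/m


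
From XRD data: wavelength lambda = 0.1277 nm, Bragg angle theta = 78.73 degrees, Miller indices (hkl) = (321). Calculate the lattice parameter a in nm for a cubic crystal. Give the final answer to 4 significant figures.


d = lambda / (2*sin(theta))
d = 0.1277 / (2*sin(78.73 deg))
d = 0.0651054 nm
a = d * sqrt(h^2+k^2+l^2) = 0.0651054 * sqrt(14)
a = 0.2436 nm


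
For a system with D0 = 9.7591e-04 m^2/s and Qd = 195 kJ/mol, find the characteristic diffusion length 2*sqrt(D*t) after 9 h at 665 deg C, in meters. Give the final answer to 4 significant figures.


Step 1: D = D0 * exp(-Qd/(R*T))
T = 938.15 K
D = 9.7591e-04 * exp(-195e3 / (8.314 * 938.15)) = 1.35438e-14 m^2/s
Step 2: L = 2*sqrt(D*t)
t = 9 h = 32400 s
L = 2*sqrt(1.35438e-14 * 32400) = 4.19e-05 m


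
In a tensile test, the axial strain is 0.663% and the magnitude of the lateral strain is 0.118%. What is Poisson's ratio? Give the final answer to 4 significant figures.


nu = -epsilon_lat / epsilon_axial
Lateral strain is contraction (negative), so using magnitudes:
nu = 0.118 / 0.663
nu = 0.178


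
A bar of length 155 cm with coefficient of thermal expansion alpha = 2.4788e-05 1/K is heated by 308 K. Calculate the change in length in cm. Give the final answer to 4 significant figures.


dL = L0 * alpha * dT
dL = 155 * 2.4788e-05 * 308
dL = 1.183 cm


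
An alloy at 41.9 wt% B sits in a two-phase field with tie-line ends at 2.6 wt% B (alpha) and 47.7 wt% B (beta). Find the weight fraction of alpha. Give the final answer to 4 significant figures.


f_alpha = (C_beta - C0) / (C_beta - C_alpha)
f_alpha = (47.7 - 41.9) / (47.7 - 2.6)
f_alpha = 0.1286


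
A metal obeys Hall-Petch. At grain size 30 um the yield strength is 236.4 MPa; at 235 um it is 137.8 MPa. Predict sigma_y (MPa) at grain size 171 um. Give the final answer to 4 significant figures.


sigma_y = sigma0 + k / sqrt(d)
1/sqrt(d1) = 1/sqrt(3e-05) = 182.574;  1/sqrt(d2) = 65.2328
k = (sigma1 - sigma2) / (1/sqrt(d1) - 1/sqrt(d2)) = (236.4 - 137.8) / (182.574 - 65.2328) = 0.840283 MPa*m^0.5
sigma0 = sigma1 - k/sqrt(d1) = 236.4 - 0.840283*182.574 = 82.986 MPa
sigma_y(d3) = 82.986 + 0.840283 / sqrt(1.71e-04) = 147.2 MPa


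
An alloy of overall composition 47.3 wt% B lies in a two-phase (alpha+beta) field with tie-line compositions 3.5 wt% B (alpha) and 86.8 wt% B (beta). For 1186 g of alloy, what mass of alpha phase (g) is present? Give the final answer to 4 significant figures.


f_alpha = (C_beta - C0) / (C_beta - C_alpha)
f_alpha = (86.8 - 47.3) / (86.8 - 3.5) = 0.47419
m_alpha = f_alpha * m_total = 0.47419 * 1186 = 562.4 g


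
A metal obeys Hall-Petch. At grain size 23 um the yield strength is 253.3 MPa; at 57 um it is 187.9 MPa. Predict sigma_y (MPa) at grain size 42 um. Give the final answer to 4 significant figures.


sigma_y = sigma0 + k / sqrt(d)
1/sqrt(d1) = 1/sqrt(2.3e-05) = 208.514;  1/sqrt(d2) = 132.453
k = (sigma1 - sigma2) / (1/sqrt(d1) - 1/sqrt(d2)) = (253.3 - 187.9) / (208.514 - 132.453) = 0.859834 MPa*m^0.5
sigma0 = sigma1 - k/sqrt(d1) = 253.3 - 0.859834*208.514 = 74.0122 MPa
sigma_y(d3) = 74.0122 + 0.859834 / sqrt(4.2e-05) = 206.7 MPa


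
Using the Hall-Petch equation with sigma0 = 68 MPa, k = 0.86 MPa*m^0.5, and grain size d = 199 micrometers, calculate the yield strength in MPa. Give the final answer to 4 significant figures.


sigma_y = sigma0 + k / sqrt(d)
d = 199 um = 1.99e-04 m
sigma_y = 68 + 0.86 / sqrt(1.99e-04)
sigma_y = 129 MPa


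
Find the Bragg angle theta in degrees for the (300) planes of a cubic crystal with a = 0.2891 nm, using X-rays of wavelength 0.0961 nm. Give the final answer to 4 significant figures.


d = a / sqrt(h^2+k^2+l^2)
d = 0.2891 / sqrt(9) = 0.0963667 nm
lambda = 2*d*sin(theta)  =>  sin(theta) = lambda / (2*d)
sin(theta) = 0.0961 / (2 * 0.0963667) = 0.498616
theta = 29.91 deg


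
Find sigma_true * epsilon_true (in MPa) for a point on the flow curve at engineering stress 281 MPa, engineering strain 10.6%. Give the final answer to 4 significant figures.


sigma_true = sigma_eng * (1 + epsilon_eng)
sigma_true = 281 * (1 + 0.106) = 310.786 MPa
epsilon_true = ln(1 + epsilon_eng)
epsilon_true = ln(1 + 0.106) = 0.10075
sigma_true * epsilon_true = 310.786 * 0.10075 = 31.31 MPa


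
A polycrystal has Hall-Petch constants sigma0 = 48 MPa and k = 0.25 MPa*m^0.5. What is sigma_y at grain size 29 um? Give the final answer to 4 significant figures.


sigma_y = sigma0 + k / sqrt(d)
d = 29 um = 2.9e-05 m
sigma_y = 48 + 0.25 / sqrt(2.9e-05)
sigma_y = 94.42 MPa


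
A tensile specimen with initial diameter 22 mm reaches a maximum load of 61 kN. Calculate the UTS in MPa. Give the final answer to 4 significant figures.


A0 = pi*(d/2)^2 = pi*(22/2)^2 = 380.133 mm^2
UTS = F_max / A0 = 61*1000 / 380.133
UTS = 160.5 MPa


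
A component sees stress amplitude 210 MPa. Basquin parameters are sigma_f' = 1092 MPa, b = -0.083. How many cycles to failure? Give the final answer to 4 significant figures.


sigma_a = sigma_f' * (2*Nf)^b
2*Nf = (sigma_a / sigma_f')^(1/b)
2*Nf = (210 / 1092)^(1/-0.083)
2*Nf = 4.23201e+08
Nf = 2.116e+08 cycles


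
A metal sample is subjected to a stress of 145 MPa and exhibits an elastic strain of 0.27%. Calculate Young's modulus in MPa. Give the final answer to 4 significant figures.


E = sigma / epsilon
epsilon = 0.27% = 2.7e-03
E = 145 / 2.7e-03
E = 53700 MPa


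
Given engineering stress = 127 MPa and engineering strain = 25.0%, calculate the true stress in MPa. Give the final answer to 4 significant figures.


sigma_true = sigma_eng * (1 + epsilon_eng)
sigma_true = 127 * (1 + 0.25)
sigma_true = 158.8 MPa


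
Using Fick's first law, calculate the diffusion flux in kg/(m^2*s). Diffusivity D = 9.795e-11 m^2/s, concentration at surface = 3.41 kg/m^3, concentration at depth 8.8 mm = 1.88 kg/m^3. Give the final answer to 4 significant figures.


J = -D * (dC/dx) = D * (C1 - C2) / dx
J = 9.795e-11 * (3.41 - 1.88) / 8.8e-03
J = 1.703e-08 kg/(m^2*s)


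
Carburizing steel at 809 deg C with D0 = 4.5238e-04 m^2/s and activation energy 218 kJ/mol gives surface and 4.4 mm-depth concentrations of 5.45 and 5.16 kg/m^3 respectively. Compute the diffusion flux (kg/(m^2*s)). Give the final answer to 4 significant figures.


Step 1: D = D0 * exp(-Qd/(R*T))
T = 809 + 273.15 = 1082.15 K
D = 4.5238e-04 * exp(-218e3 / (8.314 * 1082.15)) = 1.35648e-14 m^2/s
Step 2: J = D * (C1 - C2) / dx
J = 1.35648e-14 * (5.45 - 5.16) / 4.4e-03
J = 8.94e-13 kg/(m^2*s)


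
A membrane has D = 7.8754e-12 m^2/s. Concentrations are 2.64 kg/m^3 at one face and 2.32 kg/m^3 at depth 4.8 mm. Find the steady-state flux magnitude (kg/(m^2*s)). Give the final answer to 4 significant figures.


J = -D * (dC/dx) = D * (C1 - C2) / dx
J = 7.8754e-12 * (2.64 - 2.32) / 4.8e-03
J = 5.25e-10 kg/(m^2*s)


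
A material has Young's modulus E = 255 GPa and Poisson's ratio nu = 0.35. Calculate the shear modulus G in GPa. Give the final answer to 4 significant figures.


G = E / (2*(1+nu))
G = 255 / (2*(1+0.35))
G = 94.44 GPa


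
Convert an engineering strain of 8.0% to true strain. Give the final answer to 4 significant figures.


epsilon_true = ln(1 + epsilon_eng)
epsilon_true = ln(1 + 0.08)
epsilon_true = 0.07696


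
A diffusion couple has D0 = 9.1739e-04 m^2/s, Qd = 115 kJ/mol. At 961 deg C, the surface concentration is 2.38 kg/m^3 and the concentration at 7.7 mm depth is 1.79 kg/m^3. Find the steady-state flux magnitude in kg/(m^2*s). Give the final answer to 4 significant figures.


Step 1: D = D0 * exp(-Qd/(R*T))
T = 961 + 273.15 = 1234.15 K
D = 9.1739e-04 * exp(-115e3 / (8.314 * 1234.15)) = 1.24473e-08 m^2/s
Step 2: J = D * (C1 - C2) / dx
J = 1.24473e-08 * (2.38 - 1.79) / 7.7e-03
J = 9.538e-07 kg/(m^2*s)


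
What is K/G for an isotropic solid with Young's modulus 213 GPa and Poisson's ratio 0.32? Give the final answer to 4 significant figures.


G = E / (2*(1+nu))
G = 213 / (2*(1+0.32)) = 80.6818 GPa
K = E / (3*(1-2*nu))
K = 213 / (3*(1-2*0.32)) = 197.222 GPa
K/G = 197.222 / 80.6818 = 2.444


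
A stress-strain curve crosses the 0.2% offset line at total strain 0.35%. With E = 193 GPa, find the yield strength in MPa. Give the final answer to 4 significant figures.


Offset strain = 0.002
Elastic strain at yield = total_strain - offset = 3.5e-03 - 0.002 = 1.5e-03
sigma_y = E * elastic_strain = 193000 * 1.5e-03
sigma_y = 289.5 MPa


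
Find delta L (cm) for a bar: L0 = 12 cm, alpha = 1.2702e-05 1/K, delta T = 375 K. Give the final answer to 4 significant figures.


dL = L0 * alpha * dT
dL = 12 * 1.2702e-05 * 375
dL = 0.05716 cm


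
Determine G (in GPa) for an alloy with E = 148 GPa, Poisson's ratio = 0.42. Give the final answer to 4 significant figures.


G = E / (2*(1+nu))
G = 148 / (2*(1+0.42))
G = 52.11 GPa


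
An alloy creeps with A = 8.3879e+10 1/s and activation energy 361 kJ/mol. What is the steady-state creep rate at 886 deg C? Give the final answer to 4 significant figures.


rate = A * exp(-Q / (R*T))
T = 886 + 273.15 = 1159.15 K
rate = 8.3879e+10 * exp(-361e3 / (8.314 * 1159.15))
rate = 4.522e-06 1/s


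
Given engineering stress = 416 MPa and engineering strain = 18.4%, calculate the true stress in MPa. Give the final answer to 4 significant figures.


sigma_true = sigma_eng * (1 + epsilon_eng)
sigma_true = 416 * (1 + 0.184)
sigma_true = 492.5 MPa


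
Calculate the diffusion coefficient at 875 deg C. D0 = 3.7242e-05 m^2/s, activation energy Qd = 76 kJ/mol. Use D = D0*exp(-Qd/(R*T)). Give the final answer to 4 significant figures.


D = D0 * exp(-Qd / (R*T))
T = 1148.15 K
D = 3.7242e-05 * exp(-76e3 / (8.314 * 1148.15))
D = 1.298e-08 m^2/s


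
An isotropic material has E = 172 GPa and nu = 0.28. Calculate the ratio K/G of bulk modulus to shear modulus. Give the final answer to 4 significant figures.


G = E / (2*(1+nu))
G = 172 / (2*(1+0.28)) = 67.1875 GPa
K = E / (3*(1-2*nu))
K = 172 / (3*(1-2*0.28)) = 130.303 GPa
K/G = 130.303 / 67.1875 = 1.939


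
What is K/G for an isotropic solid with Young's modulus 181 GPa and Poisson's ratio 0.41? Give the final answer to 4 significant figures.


G = E / (2*(1+nu))
G = 181 / (2*(1+0.41)) = 64.1844 GPa
K = E / (3*(1-2*nu))
K = 181 / (3*(1-2*0.41)) = 335.185 GPa
K/G = 335.185 / 64.1844 = 5.222


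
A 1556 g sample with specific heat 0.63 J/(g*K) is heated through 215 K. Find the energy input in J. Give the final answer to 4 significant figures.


Q = m * cp * dT
Q = 1556 * 0.63 * 215
Q = 210800 J


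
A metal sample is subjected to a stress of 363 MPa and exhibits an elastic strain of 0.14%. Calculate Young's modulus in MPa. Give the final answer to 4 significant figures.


E = sigma / epsilon
epsilon = 0.14% = 1.4e-03
E = 363 / 1.4e-03
E = 259300 MPa


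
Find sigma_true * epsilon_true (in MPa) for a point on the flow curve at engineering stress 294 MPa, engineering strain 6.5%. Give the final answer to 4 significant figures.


sigma_true = sigma_eng * (1 + epsilon_eng)
sigma_true = 294 * (1 + 0.065) = 313.11 MPa
epsilon_true = ln(1 + epsilon_eng)
epsilon_true = ln(1 + 0.065) = 0.0629748
sigma_true * epsilon_true = 313.11 * 0.0629748 = 19.72 MPa


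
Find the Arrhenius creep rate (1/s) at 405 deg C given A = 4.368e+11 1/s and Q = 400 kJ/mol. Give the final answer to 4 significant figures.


rate = A * exp(-Q / (R*T))
T = 405 + 273.15 = 678.15 K
rate = 4.368e+11 * exp(-400e3 / (8.314 * 678.15))
rate = 6.747e-20 1/s


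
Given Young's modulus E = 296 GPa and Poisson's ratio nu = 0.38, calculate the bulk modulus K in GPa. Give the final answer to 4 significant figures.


K = E / (3*(1-2*nu))
K = 296 / (3*(1-2*0.38))
K = 411.1 GPa


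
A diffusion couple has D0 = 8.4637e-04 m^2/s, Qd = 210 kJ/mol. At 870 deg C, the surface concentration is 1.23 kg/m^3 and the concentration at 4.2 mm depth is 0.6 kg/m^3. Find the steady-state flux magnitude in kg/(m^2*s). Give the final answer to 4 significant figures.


Step 1: D = D0 * exp(-Qd/(R*T))
T = 870 + 273.15 = 1143.15 K
D = 8.4637e-04 * exp(-210e3 / (8.314 * 1143.15)) = 2.14564e-13 m^2/s
Step 2: J = D * (C1 - C2) / dx
J = 2.14564e-13 * (1.23 - 0.6) / 4.2e-03
J = 3.218e-11 kg/(m^2*s)


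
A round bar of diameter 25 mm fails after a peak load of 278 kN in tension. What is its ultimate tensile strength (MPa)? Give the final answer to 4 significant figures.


A0 = pi*(d/2)^2 = pi*(25/2)^2 = 490.874 mm^2
UTS = F_max / A0 = 278*1000 / 490.874
UTS = 566.3 MPa


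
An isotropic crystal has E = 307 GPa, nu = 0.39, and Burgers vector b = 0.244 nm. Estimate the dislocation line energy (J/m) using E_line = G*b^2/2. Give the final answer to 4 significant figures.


Step 1: G = E / (2*(1+nu))
G = 307 / (2*(1+0.39)) = 110.432 GPa = 1.10432e+11 Pa
Step 2: E_line = G*b^2/2
b = 0.244 nm = 2.44e-10 m
E_line = 0.5 * 1.10432e+11 * (2.44e-10)^2 = 3.287e-09 J/m


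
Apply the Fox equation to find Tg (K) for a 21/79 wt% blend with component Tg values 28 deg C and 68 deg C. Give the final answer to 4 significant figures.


1/Tg = w1/Tg1 + w2/Tg2 (in Kelvin)
Tg1 = 301.15 K, Tg2 = 341.15 K
1/Tg = 0.21/301.15 + 0.79/341.15
Tg = 331.9 K


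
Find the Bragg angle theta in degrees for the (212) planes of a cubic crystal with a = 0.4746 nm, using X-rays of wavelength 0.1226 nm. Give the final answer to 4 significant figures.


d = a / sqrt(h^2+k^2+l^2)
d = 0.4746 / sqrt(9) = 0.1582 nm
lambda = 2*d*sin(theta)  =>  sin(theta) = lambda / (2*d)
sin(theta) = 0.1226 / (2 * 0.1582) = 0.387484
theta = 22.8 deg


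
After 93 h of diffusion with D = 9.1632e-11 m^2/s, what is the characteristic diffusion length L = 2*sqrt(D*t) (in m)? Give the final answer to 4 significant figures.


t = 93 hr = 334800 s
Diffusion length = 2*sqrt(D*t)
= 2*sqrt(9.1632e-11 * 334800)
= 0.01108 m


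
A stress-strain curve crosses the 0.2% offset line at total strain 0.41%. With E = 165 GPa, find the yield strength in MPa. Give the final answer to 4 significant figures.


Offset strain = 0.002
Elastic strain at yield = total_strain - offset = 4.1e-03 - 0.002 = 2.1e-03
sigma_y = E * elastic_strain = 165000 * 2.1e-03
sigma_y = 346.5 MPa


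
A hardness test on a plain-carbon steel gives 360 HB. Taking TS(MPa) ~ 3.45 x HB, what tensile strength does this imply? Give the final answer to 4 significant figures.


TS (MPa) = 3.45 * HB
TS = 3.45 * 360
TS = 1242 MPa


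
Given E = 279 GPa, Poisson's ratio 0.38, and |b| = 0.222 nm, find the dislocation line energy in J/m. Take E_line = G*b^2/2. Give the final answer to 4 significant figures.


Step 1: G = E / (2*(1+nu))
G = 279 / (2*(1+0.38)) = 101.087 GPa = 1.01087e+11 Pa
Step 2: E_line = G*b^2/2
b = 0.222 nm = 2.22e-10 m
E_line = 0.5 * 1.01087e+11 * (2.22e-10)^2 = 2.491e-09 J/m


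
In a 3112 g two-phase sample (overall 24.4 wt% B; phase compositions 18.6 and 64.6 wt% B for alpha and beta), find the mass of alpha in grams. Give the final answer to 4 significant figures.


f_alpha = (C_beta - C0) / (C_beta - C_alpha)
f_alpha = (64.6 - 24.4) / (64.6 - 18.6) = 0.873913
m_alpha = f_alpha * m_total = 0.873913 * 3112 = 2720 g


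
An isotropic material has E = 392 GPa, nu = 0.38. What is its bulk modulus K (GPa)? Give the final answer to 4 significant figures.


K = E / (3*(1-2*nu))
K = 392 / (3*(1-2*0.38))
K = 544.4 GPa


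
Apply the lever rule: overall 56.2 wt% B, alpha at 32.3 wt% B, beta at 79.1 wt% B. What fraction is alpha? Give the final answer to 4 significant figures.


f_alpha = (C_beta - C0) / (C_beta - C_alpha)
f_alpha = (79.1 - 56.2) / (79.1 - 32.3)
f_alpha = 0.4893


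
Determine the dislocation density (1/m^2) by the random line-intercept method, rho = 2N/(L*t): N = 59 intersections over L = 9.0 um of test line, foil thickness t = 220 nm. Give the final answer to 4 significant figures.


rho = 2N / (L * t)
L = 9.0 um = 9e-06 m, t = 220 nm = 2.2e-07 m
rho = 2 * 59 / (9e-06 * 2.2e-07)
rho = 5.96e+13 1/m^2


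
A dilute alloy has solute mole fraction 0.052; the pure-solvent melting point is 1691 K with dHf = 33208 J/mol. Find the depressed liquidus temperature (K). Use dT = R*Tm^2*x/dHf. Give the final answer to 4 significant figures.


dT = R*Tm^2*x / dHf
dT = 8.314 * 1691^2 * 0.052 / 33208
dT = 37.227 K
T_new = 1691 - 37.227 = 1654 K


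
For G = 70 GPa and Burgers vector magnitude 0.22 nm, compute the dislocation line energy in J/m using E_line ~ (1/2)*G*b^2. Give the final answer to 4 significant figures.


E = G*b^2/2
b = 0.22 nm = 2.2e-10 m
G = 70 GPa = 7e+10 Pa
E = 0.5 * 7e+10 * (2.2e-10)^2
E = 1.694e-09 J/m


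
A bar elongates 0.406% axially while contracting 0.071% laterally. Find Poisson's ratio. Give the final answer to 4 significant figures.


nu = -epsilon_lat / epsilon_axial
Lateral strain is contraction (negative), so using magnitudes:
nu = 0.071 / 0.406
nu = 0.1749


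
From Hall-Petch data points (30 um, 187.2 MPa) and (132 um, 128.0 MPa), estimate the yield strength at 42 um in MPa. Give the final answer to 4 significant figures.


sigma_y = sigma0 + k / sqrt(d)
1/sqrt(d1) = 1/sqrt(3e-05) = 182.574;  1/sqrt(d2) = 87.0388
k = (sigma1 - sigma2) / (1/sqrt(d1) - 1/sqrt(d2)) = (187.2 - 128.0) / (182.574 - 87.0388) = 0.619666 MPa*m^0.5
sigma0 = sigma1 - k/sqrt(d1) = 187.2 - 0.619666*182.574 = 74.065 MPa
sigma_y(d3) = 74.065 + 0.619666 / sqrt(4.2e-05) = 169.7 MPa


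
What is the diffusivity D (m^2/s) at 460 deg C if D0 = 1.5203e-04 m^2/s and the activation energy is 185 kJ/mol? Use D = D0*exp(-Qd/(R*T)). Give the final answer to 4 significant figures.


D = D0 * exp(-Qd / (R*T))
T = 733.15 K
D = 1.5203e-04 * exp(-185e3 / (8.314 * 733.15))
D = 1.002e-17 m^2/s


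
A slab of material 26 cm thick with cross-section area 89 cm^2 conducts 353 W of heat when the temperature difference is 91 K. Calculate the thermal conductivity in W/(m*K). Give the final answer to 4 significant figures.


k = Q*L / (A*dT)
L = 0.26 m, A = 8.9e-03 m^2
k = 353 * 0.26 / (8.9e-03 * 91)
k = 113.3 W/(m*K)


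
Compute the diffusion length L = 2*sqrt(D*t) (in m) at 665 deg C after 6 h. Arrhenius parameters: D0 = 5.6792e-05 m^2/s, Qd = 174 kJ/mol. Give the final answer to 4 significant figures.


Step 1: D = D0 * exp(-Qd/(R*T))
T = 938.15 K
D = 5.6792e-05 * exp(-174e3 / (8.314 * 938.15)) = 1.16387e-14 m^2/s
Step 2: L = 2*sqrt(D*t)
t = 6 h = 21600 s
L = 2*sqrt(1.16387e-14 * 21600) = 3.171e-05 m


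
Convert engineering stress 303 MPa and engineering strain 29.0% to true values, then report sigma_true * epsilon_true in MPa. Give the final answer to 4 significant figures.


sigma_true = sigma_eng * (1 + epsilon_eng)
sigma_true = 303 * (1 + 0.29) = 390.87 MPa
epsilon_true = ln(1 + epsilon_eng)
epsilon_true = ln(1 + 0.29) = 0.254642
sigma_true * epsilon_true = 390.87 * 0.254642 = 99.53 MPa


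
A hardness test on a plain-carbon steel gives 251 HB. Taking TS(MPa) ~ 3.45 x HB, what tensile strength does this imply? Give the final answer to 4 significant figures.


TS (MPa) = 3.45 * HB
TS = 3.45 * 251
TS = 866 MPa


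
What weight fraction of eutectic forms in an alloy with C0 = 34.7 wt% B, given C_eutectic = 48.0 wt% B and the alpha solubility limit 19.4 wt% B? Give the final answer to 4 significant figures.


f_primary = (C_e - C0) / (C_e - C_alpha_max)
f_primary = (48.0 - 34.7) / (48.0 - 19.4)
f_primary = 0.465035
f_eutectic = 1 - 0.465035 = 0.535


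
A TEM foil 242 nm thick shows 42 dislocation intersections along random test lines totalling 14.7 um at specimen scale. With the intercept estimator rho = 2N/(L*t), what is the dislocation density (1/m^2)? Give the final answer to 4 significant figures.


rho = 2N / (L * t)
L = 14.7 um = 1.47e-05 m, t = 242 nm = 2.42e-07 m
rho = 2 * 42 / (1.47e-05 * 2.42e-07)
rho = 2.361e+13 1/m^2


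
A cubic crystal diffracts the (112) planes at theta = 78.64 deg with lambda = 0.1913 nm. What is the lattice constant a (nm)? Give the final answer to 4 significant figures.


d = lambda / (2*sin(theta))
d = 0.1913 / (2*sin(78.64 deg))
d = 0.0975613 nm
a = d * sqrt(h^2+k^2+l^2) = 0.0975613 * sqrt(6)
a = 0.239 nm


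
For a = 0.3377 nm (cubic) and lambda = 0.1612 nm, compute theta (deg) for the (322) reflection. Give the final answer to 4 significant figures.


d = a / sqrt(h^2+k^2+l^2)
d = 0.3377 / sqrt(17) = 0.0819043 nm
lambda = 2*d*sin(theta)  =>  sin(theta) = lambda / (2*d)
sin(theta) = 0.1612 / (2 * 0.0819043) = 0.984076
theta = 79.76 deg


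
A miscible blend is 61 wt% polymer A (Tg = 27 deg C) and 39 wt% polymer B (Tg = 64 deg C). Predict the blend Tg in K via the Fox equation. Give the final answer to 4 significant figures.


1/Tg = w1/Tg1 + w2/Tg2 (in Kelvin)
Tg1 = 300.15 K, Tg2 = 337.15 K
1/Tg = 0.61/300.15 + 0.39/337.15
Tg = 313.6 K


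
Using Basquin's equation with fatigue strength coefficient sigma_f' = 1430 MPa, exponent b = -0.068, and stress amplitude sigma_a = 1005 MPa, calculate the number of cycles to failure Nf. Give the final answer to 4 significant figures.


sigma_a = sigma_f' * (2*Nf)^b
2*Nf = (sigma_a / sigma_f')^(1/b)
2*Nf = (1005 / 1430)^(1/-0.068)
2*Nf = 178.854
Nf = 89.43 cycles


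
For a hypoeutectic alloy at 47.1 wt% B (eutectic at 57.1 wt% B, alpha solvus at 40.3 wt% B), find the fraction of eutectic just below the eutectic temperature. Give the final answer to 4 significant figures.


f_primary = (C_e - C0) / (C_e - C_alpha_max)
f_primary = (57.1 - 47.1) / (57.1 - 40.3)
f_primary = 0.595238
f_eutectic = 1 - 0.595238 = 0.4048


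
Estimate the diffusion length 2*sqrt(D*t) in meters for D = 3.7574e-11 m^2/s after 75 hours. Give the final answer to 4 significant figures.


t = 75 hr = 270000 s
Diffusion length = 2*sqrt(D*t)
= 2*sqrt(3.7574e-11 * 270000)
= 6.37e-03 m


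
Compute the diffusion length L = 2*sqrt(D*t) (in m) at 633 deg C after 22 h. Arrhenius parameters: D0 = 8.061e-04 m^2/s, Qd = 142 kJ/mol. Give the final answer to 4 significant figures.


Step 1: D = D0 * exp(-Qd/(R*T))
T = 906.15 K
D = 8.061e-04 * exp(-142e3 / (8.314 * 906.15)) = 5.25487e-12 m^2/s
Step 2: L = 2*sqrt(D*t)
t = 22 h = 79200 s
L = 2*sqrt(5.25487e-12 * 79200) = 1.29e-03 m


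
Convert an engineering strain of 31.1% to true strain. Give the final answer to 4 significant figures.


epsilon_true = ln(1 + epsilon_eng)
epsilon_true = ln(1 + 0.311)
epsilon_true = 0.2708


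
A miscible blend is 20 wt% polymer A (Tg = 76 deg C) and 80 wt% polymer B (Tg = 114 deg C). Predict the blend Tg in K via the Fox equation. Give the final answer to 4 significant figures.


1/Tg = w1/Tg1 + w2/Tg2 (in Kelvin)
Tg1 = 349.15 K, Tg2 = 387.15 K
1/Tg = 0.2/349.15 + 0.8/387.15
Tg = 378.9 K


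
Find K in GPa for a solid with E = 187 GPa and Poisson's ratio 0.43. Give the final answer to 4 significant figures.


K = E / (3*(1-2*nu))
K = 187 / (3*(1-2*0.43))
K = 445.2 GPa


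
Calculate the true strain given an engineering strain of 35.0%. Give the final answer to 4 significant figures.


epsilon_true = ln(1 + epsilon_eng)
epsilon_true = ln(1 + 0.35)
epsilon_true = 0.3001


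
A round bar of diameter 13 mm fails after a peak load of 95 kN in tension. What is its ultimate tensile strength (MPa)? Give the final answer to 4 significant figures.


A0 = pi*(d/2)^2 = pi*(13/2)^2 = 132.732 mm^2
UTS = F_max / A0 = 95*1000 / 132.732
UTS = 715.7 MPa


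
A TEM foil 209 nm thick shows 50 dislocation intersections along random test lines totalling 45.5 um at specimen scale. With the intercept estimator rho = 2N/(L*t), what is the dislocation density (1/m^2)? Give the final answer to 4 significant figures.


rho = 2N / (L * t)
L = 45.5 um = 4.55e-05 m, t = 209 nm = 2.09e-07 m
rho = 2 * 50 / (4.55e-05 * 2.09e-07)
rho = 1.052e+13 1/m^2


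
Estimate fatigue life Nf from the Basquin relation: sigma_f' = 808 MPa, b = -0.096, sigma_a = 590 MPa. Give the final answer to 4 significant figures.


sigma_a = sigma_f' * (2*Nf)^b
2*Nf = (sigma_a / sigma_f')^(1/b)
2*Nf = (590 / 808)^(1/-0.096)
2*Nf = 26.4541
Nf = 13.23 cycles


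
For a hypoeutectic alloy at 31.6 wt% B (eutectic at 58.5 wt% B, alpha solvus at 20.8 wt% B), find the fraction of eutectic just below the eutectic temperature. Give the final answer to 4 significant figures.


f_primary = (C_e - C0) / (C_e - C_alpha_max)
f_primary = (58.5 - 31.6) / (58.5 - 20.8)
f_primary = 0.713528
f_eutectic = 1 - 0.713528 = 0.2865


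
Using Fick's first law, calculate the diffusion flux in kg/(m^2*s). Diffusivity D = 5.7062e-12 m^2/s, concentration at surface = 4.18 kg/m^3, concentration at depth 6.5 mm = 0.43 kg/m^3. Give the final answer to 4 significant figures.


J = -D * (dC/dx) = D * (C1 - C2) / dx
J = 5.7062e-12 * (4.18 - 0.43) / 6.5e-03
J = 3.292e-09 kg/(m^2*s)


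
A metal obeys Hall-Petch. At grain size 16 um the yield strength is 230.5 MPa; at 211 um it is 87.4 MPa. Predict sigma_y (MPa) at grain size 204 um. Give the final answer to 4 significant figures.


sigma_y = sigma0 + k / sqrt(d)
1/sqrt(d1) = 1/sqrt(1.6e-05) = 250;  1/sqrt(d2) = 68.8428
k = (sigma1 - sigma2) / (1/sqrt(d1) - 1/sqrt(d2)) = (230.5 - 87.4) / (250 - 68.8428) = 0.789922 MPa*m^0.5
sigma0 = sigma1 - k/sqrt(d1) = 230.5 - 0.789922*250 = 33.0195 MPa
sigma_y(d3) = 33.0195 + 0.789922 / sqrt(2.04e-04) = 88.33 MPa


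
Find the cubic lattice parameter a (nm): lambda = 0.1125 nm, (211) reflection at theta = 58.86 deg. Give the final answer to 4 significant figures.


d = lambda / (2*sin(theta))
d = 0.1125 / (2*sin(58.86 deg))
d = 0.0657198 nm
a = d * sqrt(h^2+k^2+l^2) = 0.0657198 * sqrt(6)
a = 0.161 nm


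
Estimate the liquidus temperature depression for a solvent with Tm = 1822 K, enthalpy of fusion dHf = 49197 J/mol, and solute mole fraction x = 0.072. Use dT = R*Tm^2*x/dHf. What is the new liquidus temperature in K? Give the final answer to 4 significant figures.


dT = R*Tm^2*x / dHf
dT = 8.314 * 1822^2 * 0.072 / 49197
dT = 40.3925 K
T_new = 1822 - 40.3925 = 1782 K


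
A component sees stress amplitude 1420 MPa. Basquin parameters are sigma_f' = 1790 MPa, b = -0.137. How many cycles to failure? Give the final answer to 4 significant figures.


sigma_a = sigma_f' * (2*Nf)^b
2*Nf = (sigma_a / sigma_f')^(1/b)
2*Nf = (1420 / 1790)^(1/-0.137)
2*Nf = 5.42062
Nf = 2.71 cycles


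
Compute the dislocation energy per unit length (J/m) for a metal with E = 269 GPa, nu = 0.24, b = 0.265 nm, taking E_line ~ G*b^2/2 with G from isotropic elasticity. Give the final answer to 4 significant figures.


Step 1: G = E / (2*(1+nu))
G = 269 / (2*(1+0.24)) = 108.468 GPa = 1.08468e+11 Pa
Step 2: E_line = G*b^2/2
b = 0.265 nm = 2.65e-10 m
E_line = 0.5 * 1.08468e+11 * (2.65e-10)^2 = 3.809e-09 J/m


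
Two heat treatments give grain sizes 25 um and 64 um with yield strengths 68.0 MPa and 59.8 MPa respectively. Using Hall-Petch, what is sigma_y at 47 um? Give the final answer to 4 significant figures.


sigma_y = sigma0 + k / sqrt(d)
1/sqrt(d1) = 1/sqrt(2.5e-05) = 200;  1/sqrt(d2) = 125
k = (sigma1 - sigma2) / (1/sqrt(d1) - 1/sqrt(d2)) = (68.0 - 59.8) / (200 - 125) = 0.109333 MPa*m^0.5
sigma0 = sigma1 - k/sqrt(d1) = 68.0 - 0.109333*200 = 46.1333 MPa
sigma_y(d3) = 46.1333 + 0.109333 / sqrt(4.7e-05) = 62.08 MPa


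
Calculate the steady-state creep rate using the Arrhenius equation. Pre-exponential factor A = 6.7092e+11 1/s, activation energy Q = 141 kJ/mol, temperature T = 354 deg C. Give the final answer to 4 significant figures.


rate = A * exp(-Q / (R*T))
T = 354 + 273.15 = 627.15 K
rate = 6.7092e+11 * exp(-141e3 / (8.314 * 627.15))
rate = 1.209 1/s


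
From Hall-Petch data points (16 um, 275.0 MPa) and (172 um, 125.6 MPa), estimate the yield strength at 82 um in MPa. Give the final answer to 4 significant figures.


sigma_y = sigma0 + k / sqrt(d)
1/sqrt(d1) = 1/sqrt(1.6e-05) = 250;  1/sqrt(d2) = 76.2493
k = (sigma1 - sigma2) / (1/sqrt(d1) - 1/sqrt(d2)) = (275.0 - 125.6) / (250 - 76.2493) = 0.859853 MPa*m^0.5
sigma0 = sigma1 - k/sqrt(d1) = 275.0 - 0.859853*250 = 60.0369 MPa
sigma_y(d3) = 60.0369 + 0.859853 / sqrt(8.2e-05) = 155 MPa


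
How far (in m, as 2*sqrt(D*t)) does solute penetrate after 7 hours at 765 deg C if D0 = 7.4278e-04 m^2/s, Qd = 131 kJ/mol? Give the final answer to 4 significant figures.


Step 1: D = D0 * exp(-Qd/(R*T))
T = 1038.15 K
D = 7.4278e-04 * exp(-131e3 / (8.314 * 1038.15)) = 1.90257e-10 m^2/s
Step 2: L = 2*sqrt(D*t)
t = 7 h = 25200 s
L = 2*sqrt(1.90257e-10 * 25200) = 4.379e-03 m


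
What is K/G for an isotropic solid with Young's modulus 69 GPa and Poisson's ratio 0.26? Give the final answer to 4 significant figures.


G = E / (2*(1+nu))
G = 69 / (2*(1+0.26)) = 27.381 GPa
K = E / (3*(1-2*nu))
K = 69 / (3*(1-2*0.26)) = 47.9167 GPa
K/G = 47.9167 / 27.381 = 1.75


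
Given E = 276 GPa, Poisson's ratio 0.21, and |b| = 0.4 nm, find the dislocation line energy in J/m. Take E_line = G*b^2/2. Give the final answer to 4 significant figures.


Step 1: G = E / (2*(1+nu))
G = 276 / (2*(1+0.21)) = 114.05 GPa = 1.1405e+11 Pa
Step 2: E_line = G*b^2/2
b = 0.4 nm = 4e-10 m
E_line = 0.5 * 1.1405e+11 * (4e-10)^2 = 9.124e-09 J/m


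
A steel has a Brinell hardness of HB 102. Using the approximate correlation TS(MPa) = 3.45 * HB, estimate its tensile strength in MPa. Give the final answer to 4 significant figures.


TS (MPa) = 3.45 * HB
TS = 3.45 * 102
TS = 351.9 MPa


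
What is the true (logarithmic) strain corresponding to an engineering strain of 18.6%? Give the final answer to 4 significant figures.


epsilon_true = ln(1 + epsilon_eng)
epsilon_true = ln(1 + 0.186)
epsilon_true = 0.1706


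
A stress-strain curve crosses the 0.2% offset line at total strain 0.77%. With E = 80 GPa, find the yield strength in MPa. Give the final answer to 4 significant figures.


Offset strain = 0.002
Elastic strain at yield = total_strain - offset = 7.7e-03 - 0.002 = 5.7e-03
sigma_y = E * elastic_strain = 80000 * 5.7e-03
sigma_y = 456 MPa


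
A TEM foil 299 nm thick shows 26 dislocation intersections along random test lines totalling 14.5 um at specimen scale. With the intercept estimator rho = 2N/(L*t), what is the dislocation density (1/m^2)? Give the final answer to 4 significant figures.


rho = 2N / (L * t)
L = 14.5 um = 1.45e-05 m, t = 299 nm = 2.99e-07 m
rho = 2 * 26 / (1.45e-05 * 2.99e-07)
rho = 1.199e+13 1/m^2


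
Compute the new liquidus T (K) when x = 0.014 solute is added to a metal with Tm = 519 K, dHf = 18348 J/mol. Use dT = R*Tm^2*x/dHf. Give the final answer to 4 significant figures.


dT = R*Tm^2*x / dHf
dT = 8.314 * 519^2 * 0.014 / 18348
dT = 1.70877 K
T_new = 519 - 1.70877 = 517.3 K


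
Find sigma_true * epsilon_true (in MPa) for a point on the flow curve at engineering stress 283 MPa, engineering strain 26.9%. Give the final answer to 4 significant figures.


sigma_true = sigma_eng * (1 + epsilon_eng)
sigma_true = 283 * (1 + 0.269) = 359.127 MPa
epsilon_true = ln(1 + epsilon_eng)
epsilon_true = ln(1 + 0.269) = 0.238229
sigma_true * epsilon_true = 359.127 * 0.238229 = 85.55 MPa


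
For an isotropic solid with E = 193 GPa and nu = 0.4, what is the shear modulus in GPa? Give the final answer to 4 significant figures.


G = E / (2*(1+nu))
G = 193 / (2*(1+0.4))
G = 68.93 GPa


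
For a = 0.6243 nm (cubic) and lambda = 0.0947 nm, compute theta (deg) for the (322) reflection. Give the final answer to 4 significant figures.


d = a / sqrt(h^2+k^2+l^2)
d = 0.6243 / sqrt(17) = 0.151415 nm
lambda = 2*d*sin(theta)  =>  sin(theta) = lambda / (2*d)
sin(theta) = 0.0947 / (2 * 0.151415) = 0.312717
theta = 18.22 deg


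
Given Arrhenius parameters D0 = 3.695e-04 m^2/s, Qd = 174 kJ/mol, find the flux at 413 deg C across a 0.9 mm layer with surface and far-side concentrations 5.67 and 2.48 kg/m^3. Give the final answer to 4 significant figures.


Step 1: D = D0 * exp(-Qd/(R*T))
T = 413 + 273.15 = 686.15 K
D = 3.695e-04 * exp(-174e3 / (8.314 * 686.15)) = 2.09417e-17 m^2/s
Step 2: J = D * (C1 - C2) / dx
J = 2.09417e-17 * (5.67 - 2.48) / 9e-04
J = 7.423e-14 kg/(m^2*s)


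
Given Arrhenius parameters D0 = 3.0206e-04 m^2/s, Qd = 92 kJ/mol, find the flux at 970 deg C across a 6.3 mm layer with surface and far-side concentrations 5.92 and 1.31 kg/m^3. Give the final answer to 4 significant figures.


Step 1: D = D0 * exp(-Qd/(R*T))
T = 970 + 273.15 = 1243.15 K
D = 3.0206e-04 * exp(-92e3 / (8.314 * 1243.15)) = 4.11434e-08 m^2/s
Step 2: J = D * (C1 - C2) / dx
J = 4.11434e-08 * (5.92 - 1.31) / 6.3e-03
J = 3.011e-05 kg/(m^2*s)


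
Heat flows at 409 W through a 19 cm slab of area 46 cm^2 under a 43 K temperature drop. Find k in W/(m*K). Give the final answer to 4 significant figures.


k = Q*L / (A*dT)
L = 0.19 m, A = 4.6e-03 m^2
k = 409 * 0.19 / (4.6e-03 * 43)
k = 392.9 W/(m*K)


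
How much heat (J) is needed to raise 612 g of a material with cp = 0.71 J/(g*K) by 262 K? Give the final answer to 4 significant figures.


Q = m * cp * dT
Q = 612 * 0.71 * 262
Q = 113800 J


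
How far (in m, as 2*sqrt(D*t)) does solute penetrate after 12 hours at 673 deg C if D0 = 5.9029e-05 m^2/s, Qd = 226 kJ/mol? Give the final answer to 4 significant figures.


Step 1: D = D0 * exp(-Qd/(R*T))
T = 946.15 K
D = 5.9029e-05 * exp(-226e3 / (8.314 * 946.15)) = 1.96655e-17 m^2/s
Step 2: L = 2*sqrt(D*t)
t = 12 h = 43200 s
L = 2*sqrt(1.96655e-17 * 43200) = 1.843e-06 m


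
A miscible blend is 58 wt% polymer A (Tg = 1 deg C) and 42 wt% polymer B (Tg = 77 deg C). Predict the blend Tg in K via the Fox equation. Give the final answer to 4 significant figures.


1/Tg = w1/Tg1 + w2/Tg2 (in Kelvin)
Tg1 = 274.15 K, Tg2 = 350.15 K
1/Tg = 0.58/274.15 + 0.42/350.15
Tg = 301.6 K


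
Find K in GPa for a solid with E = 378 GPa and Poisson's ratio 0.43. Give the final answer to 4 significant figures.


K = E / (3*(1-2*nu))
K = 378 / (3*(1-2*0.43))
K = 900 GPa


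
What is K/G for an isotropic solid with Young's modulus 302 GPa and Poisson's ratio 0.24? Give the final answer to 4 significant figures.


G = E / (2*(1+nu))
G = 302 / (2*(1+0.24)) = 121.774 GPa
K = E / (3*(1-2*nu))
K = 302 / (3*(1-2*0.24)) = 193.59 GPa
K/G = 193.59 / 121.774 = 1.59


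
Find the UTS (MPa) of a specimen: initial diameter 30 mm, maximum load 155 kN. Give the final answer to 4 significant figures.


A0 = pi*(d/2)^2 = pi*(30/2)^2 = 706.858 mm^2
UTS = F_max / A0 = 155*1000 / 706.858
UTS = 219.3 MPa


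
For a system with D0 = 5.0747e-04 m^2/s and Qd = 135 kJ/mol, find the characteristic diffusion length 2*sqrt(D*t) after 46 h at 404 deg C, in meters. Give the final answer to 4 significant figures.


Step 1: D = D0 * exp(-Qd/(R*T))
T = 677.15 K
D = 5.0747e-04 * exp(-135e3 / (8.314 * 677.15)) = 1.95558e-14 m^2/s
Step 2: L = 2*sqrt(D*t)
t = 46 h = 165600 s
L = 2*sqrt(1.95558e-14 * 165600) = 1.138e-04 m


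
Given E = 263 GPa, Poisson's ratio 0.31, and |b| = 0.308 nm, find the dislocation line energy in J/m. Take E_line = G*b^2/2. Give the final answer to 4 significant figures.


Step 1: G = E / (2*(1+nu))
G = 263 / (2*(1+0.31)) = 100.382 GPa = 1.00382e+11 Pa
Step 2: E_line = G*b^2/2
b = 0.308 nm = 3.08e-10 m
E_line = 0.5 * 1.00382e+11 * (3.08e-10)^2 = 4.761e-09 J/m


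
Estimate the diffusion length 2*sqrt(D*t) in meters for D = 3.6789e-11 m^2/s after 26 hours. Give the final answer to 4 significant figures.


t = 26 hr = 93600 s
Diffusion length = 2*sqrt(D*t)
= 2*sqrt(3.6789e-11 * 93600)
= 3.711e-03 m


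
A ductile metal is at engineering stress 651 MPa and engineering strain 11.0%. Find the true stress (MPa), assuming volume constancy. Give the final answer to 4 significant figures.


sigma_true = sigma_eng * (1 + epsilon_eng)
sigma_true = 651 * (1 + 0.11)
sigma_true = 722.6 MPa


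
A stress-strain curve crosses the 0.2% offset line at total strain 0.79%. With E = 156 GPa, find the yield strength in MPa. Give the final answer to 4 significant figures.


Offset strain = 0.002
Elastic strain at yield = total_strain - offset = 7.9e-03 - 0.002 = 5.9e-03
sigma_y = E * elastic_strain = 156000 * 5.9e-03
sigma_y = 920.4 MPa


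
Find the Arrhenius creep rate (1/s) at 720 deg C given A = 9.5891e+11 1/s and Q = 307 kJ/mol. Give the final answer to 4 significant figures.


rate = A * exp(-Q / (R*T))
T = 720 + 273.15 = 993.15 K
rate = 9.5891e+11 * exp(-307e3 / (8.314 * 993.15))
rate = 6.832e-05 1/s


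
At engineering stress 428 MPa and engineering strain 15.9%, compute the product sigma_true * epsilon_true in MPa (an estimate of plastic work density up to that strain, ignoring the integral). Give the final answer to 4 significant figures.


sigma_true = sigma_eng * (1 + epsilon_eng)
sigma_true = 428 * (1 + 0.159) = 496.052 MPa
epsilon_true = ln(1 + epsilon_eng)
epsilon_true = ln(1 + 0.159) = 0.147558
sigma_true * epsilon_true = 496.052 * 0.147558 = 73.2 MPa


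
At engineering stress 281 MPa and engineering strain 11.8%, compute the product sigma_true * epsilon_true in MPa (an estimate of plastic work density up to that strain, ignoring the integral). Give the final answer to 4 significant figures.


sigma_true = sigma_eng * (1 + epsilon_eng)
sigma_true = 281 * (1 + 0.118) = 314.158 MPa
epsilon_true = ln(1 + epsilon_eng)
epsilon_true = ln(1 + 0.118) = 0.111541
sigma_true * epsilon_true = 314.158 * 0.111541 = 35.04 MPa


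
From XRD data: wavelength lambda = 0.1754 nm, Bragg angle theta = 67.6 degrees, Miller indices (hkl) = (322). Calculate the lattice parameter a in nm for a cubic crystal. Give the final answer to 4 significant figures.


d = lambda / (2*sin(theta))
d = 0.1754 / (2*sin(67.6 deg))
d = 0.0948574 nm
a = d * sqrt(h^2+k^2+l^2) = 0.0948574 * sqrt(17)
a = 0.3911 nm
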